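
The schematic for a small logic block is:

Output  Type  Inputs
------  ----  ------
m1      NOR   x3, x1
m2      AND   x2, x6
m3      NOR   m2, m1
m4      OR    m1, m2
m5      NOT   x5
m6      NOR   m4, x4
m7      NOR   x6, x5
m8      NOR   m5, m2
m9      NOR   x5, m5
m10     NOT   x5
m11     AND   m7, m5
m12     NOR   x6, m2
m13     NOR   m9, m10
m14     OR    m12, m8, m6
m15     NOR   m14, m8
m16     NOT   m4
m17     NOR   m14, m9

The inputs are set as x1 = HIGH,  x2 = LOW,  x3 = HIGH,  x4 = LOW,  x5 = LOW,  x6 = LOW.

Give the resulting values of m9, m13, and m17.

m9 = LOW  m13 = LOW  m17 = LOW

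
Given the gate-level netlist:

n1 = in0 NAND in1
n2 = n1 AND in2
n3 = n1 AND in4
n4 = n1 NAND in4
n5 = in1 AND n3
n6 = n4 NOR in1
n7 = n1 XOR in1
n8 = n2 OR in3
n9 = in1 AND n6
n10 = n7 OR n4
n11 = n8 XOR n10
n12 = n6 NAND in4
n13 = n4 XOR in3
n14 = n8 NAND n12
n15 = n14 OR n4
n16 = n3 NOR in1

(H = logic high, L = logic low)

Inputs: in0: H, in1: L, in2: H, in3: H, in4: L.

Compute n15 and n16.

n15 = H; n16 = H

n1 = in0 NAND in1 = H NAND L = H
n2 = n1 AND in2 = H AND H = H
n3 = n1 AND in4 = H AND L = L
n4 = n1 NAND in4 = H NAND L = H
n6 = n4 NOR in1 = H NOR L = L
n8 = n2 OR in3 = H OR H = H
n12 = n6 NAND in4 = L NAND L = H
n14 = n8 NAND n12 = H NAND H = L
n15 = n14 OR n4 = L OR H = H
n16 = n3 NOR in1 = L NOR L = H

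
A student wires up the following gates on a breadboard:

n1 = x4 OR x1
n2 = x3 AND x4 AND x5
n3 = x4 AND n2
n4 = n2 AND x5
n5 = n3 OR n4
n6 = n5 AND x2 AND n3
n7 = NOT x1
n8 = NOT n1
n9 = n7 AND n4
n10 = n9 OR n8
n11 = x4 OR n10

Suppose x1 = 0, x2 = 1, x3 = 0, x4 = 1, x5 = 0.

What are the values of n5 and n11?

n1 = x4 OR x1 = 1 OR 0 = 1
n2 = x3 AND x4 AND x5 = 0 AND 1 AND 0 = 0
n3 = x4 AND n2 = 1 AND 0 = 0
n4 = n2 AND x5 = 0 AND 0 = 0
n5 = n3 OR n4 = 0 OR 0 = 0
n7 = NOT x1 = NOT 0 = 1
n8 = NOT n1 = NOT 1 = 0
n9 = n7 AND n4 = 1 AND 0 = 0
n10 = n9 OR n8 = 0 OR 0 = 0
n11 = x4 OR n10 = 1 OR 0 = 1

n5 = 0, n11 = 1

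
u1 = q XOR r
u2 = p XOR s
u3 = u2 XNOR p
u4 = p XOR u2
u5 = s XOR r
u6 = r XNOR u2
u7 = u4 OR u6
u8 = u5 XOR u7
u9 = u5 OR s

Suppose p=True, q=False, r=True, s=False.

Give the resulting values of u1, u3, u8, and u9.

u1 = q XOR r = False XOR True = True
u2 = p XOR s = True XOR False = True
u3 = u2 XNOR p = True XNOR True = True
u4 = p XOR u2 = True XOR True = False
u5 = s XOR r = False XOR True = True
u6 = r XNOR u2 = True XNOR True = True
u7 = u4 OR u6 = False OR True = True
u8 = u5 XOR u7 = True XOR True = False
u9 = u5 OR s = True OR False = True

u1 = True; u3 = True; u8 = False; u9 = True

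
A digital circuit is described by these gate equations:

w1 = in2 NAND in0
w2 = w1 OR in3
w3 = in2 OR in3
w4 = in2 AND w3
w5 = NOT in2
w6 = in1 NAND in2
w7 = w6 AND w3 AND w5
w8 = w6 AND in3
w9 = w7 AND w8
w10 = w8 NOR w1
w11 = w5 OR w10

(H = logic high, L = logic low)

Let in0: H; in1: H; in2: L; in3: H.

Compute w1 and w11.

w1 = H, w11 = H

w1 = in2 NAND in0 = L NAND H = H
w5 = NOT in2 = NOT L = H
w6 = in1 NAND in2 = H NAND L = H
w8 = w6 AND in3 = H AND H = H
w10 = w8 NOR w1 = H NOR H = L
w11 = w5 OR w10 = H OR L = H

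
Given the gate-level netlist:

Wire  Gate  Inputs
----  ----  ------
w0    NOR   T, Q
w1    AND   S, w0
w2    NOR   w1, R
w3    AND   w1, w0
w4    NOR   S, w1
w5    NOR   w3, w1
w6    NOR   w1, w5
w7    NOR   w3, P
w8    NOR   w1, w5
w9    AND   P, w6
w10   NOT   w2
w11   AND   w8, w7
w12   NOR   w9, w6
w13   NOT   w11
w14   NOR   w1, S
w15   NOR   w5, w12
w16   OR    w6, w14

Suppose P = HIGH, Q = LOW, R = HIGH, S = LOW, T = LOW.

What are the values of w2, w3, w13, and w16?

w2 = LOW; w3 = LOW; w13 = HIGH; w16 = HIGH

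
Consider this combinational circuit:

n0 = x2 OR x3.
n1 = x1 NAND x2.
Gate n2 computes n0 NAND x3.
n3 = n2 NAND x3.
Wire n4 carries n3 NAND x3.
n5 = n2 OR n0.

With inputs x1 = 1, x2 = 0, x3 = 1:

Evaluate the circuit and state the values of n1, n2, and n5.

n0 = x2 OR x3 = 0 OR 1 = 1
n1 = x1 NAND x2 = 1 NAND 0 = 1
n2 = n0 NAND x3 = 1 NAND 1 = 0
n5 = n2 OR n0 = 0 OR 1 = 1

n1 = 1, n2 = 0, n5 = 1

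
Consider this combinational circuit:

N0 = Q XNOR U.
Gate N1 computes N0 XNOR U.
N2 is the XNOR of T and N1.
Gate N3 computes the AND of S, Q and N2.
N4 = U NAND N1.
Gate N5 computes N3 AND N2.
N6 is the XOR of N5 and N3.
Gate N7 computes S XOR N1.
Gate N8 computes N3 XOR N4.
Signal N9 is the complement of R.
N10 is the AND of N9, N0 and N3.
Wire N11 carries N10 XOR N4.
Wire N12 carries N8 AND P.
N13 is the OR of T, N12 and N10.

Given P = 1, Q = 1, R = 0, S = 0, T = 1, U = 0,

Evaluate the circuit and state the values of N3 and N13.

N3 = 0, N13 = 1

N0 = Q XNOR U = 1 XNOR 0 = 0
N1 = N0 XNOR U = 0 XNOR 0 = 1
N2 = T XNOR N1 = 1 XNOR 1 = 1
N3 = S AND Q AND N2 = 0 AND 1 AND 1 = 0
N4 = U NAND N1 = 0 NAND 1 = 1
N8 = N3 XOR N4 = 0 XOR 1 = 1
N9 = NOT R = NOT 0 = 1
N10 = N9 AND N0 AND N3 = 1 AND 0 AND 0 = 0
N12 = N8 AND P = 1 AND 1 = 1
N13 = T OR N12 OR N10 = 1 OR 1 OR 0 = 1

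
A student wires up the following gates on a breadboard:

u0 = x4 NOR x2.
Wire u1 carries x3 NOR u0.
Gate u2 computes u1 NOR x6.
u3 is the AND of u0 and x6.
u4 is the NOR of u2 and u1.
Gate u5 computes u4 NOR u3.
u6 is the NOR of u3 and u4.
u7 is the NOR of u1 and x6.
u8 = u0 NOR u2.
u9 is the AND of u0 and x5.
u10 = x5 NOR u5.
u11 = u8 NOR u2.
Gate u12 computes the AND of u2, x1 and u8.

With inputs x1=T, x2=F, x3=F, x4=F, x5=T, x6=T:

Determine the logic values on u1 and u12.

u1 = F, u12 = F

u0 = x4 NOR x2 = F NOR F = T
u1 = x3 NOR u0 = F NOR T = F
u2 = u1 NOR x6 = F NOR T = F
u8 = u0 NOR u2 = T NOR F = F
u12 = u2 AND x1 AND u8 = F AND T AND F = F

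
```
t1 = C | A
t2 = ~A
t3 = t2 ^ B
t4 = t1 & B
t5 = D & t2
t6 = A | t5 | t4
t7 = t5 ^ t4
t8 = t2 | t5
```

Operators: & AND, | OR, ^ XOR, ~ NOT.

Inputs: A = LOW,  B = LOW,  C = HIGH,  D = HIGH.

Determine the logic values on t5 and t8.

t5 = HIGH, t8 = HIGH

t2 = NOT A = NOT LOW = HIGH
t5 = D AND t2 = HIGH AND HIGH = HIGH
t8 = t2 OR t5 = HIGH OR HIGH = HIGH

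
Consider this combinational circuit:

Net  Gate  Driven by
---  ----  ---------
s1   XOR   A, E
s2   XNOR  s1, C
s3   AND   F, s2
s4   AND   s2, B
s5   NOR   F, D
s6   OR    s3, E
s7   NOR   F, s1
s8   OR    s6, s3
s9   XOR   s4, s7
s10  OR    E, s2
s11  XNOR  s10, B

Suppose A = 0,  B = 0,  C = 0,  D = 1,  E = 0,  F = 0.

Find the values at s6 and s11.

s1 = A XOR E = 0 XOR 0 = 0
s2 = s1 XNOR C = 0 XNOR 0 = 1
s3 = F AND s2 = 0 AND 1 = 0
s6 = s3 OR E = 0 OR 0 = 0
s10 = E OR s2 = 0 OR 1 = 1
s11 = s10 XNOR B = 1 XNOR 0 = 0

s6 = 0  s11 = 0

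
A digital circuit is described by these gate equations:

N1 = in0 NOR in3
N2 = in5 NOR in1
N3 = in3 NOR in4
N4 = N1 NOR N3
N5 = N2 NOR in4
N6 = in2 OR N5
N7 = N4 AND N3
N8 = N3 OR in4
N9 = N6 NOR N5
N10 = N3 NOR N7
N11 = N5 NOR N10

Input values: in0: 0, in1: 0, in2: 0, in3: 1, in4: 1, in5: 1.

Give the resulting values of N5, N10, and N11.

N1 = in0 NOR in3 = 0 NOR 1 = 0
N2 = in5 NOR in1 = 1 NOR 0 = 0
N3 = in3 NOR in4 = 1 NOR 1 = 0
N4 = N1 NOR N3 = 0 NOR 0 = 1
N5 = N2 NOR in4 = 0 NOR 1 = 0
N7 = N4 AND N3 = 1 AND 0 = 0
N10 = N3 NOR N7 = 0 NOR 0 = 1
N11 = N5 NOR N10 = 0 NOR 1 = 0

N5 = 0  N10 = 1  N11 = 0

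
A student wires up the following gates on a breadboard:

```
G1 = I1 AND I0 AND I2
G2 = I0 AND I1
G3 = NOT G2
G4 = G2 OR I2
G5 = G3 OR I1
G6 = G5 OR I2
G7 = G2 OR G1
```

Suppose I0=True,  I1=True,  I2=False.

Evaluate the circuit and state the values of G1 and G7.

G1 = False  G7 = True

G1 = I1 AND I0 AND I2 = True AND True AND False = False
G2 = I0 AND I1 = True AND True = True
G7 = G2 OR G1 = True OR False = True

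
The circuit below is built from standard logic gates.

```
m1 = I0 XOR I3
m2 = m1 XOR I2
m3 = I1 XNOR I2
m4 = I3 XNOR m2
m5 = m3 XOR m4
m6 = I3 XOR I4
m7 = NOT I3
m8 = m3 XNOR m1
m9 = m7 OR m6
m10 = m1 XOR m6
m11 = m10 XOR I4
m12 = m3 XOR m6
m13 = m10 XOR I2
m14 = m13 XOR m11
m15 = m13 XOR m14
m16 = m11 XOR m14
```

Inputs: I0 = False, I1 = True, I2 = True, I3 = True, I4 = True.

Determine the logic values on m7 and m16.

m7 = False, m16 = False

m1 = I0 XOR I3 = False XOR True = True
m6 = I3 XOR I4 = True XOR True = False
m7 = NOT I3 = NOT True = False
m10 = m1 XOR m6 = True XOR False = True
m11 = m10 XOR I4 = True XOR True = False
m13 = m10 XOR I2 = True XOR True = False
m14 = m13 XOR m11 = False XOR False = False
m16 = m11 XOR m14 = False XOR False = False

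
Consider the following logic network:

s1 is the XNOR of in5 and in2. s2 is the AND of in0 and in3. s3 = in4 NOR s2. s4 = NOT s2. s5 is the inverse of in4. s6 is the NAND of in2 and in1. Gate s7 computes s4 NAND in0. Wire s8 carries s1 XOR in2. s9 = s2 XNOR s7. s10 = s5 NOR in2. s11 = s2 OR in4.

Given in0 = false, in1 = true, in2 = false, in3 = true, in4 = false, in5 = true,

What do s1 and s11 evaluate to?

s1 = false, s11 = false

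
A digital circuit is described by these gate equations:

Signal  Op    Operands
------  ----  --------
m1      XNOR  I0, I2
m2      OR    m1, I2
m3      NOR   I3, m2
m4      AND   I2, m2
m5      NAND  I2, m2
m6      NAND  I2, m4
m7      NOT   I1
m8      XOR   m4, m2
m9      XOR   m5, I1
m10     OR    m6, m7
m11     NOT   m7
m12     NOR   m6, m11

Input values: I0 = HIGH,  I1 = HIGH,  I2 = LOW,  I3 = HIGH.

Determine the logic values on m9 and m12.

m9 = LOW; m12 = LOW

m1 = I0 XNOR I2 = HIGH XNOR LOW = LOW
m2 = m1 OR I2 = LOW OR LOW = LOW
m4 = I2 AND m2 = LOW AND LOW = LOW
m5 = I2 NAND m2 = LOW NAND LOW = HIGH
m6 = I2 NAND m4 = LOW NAND LOW = HIGH
m7 = NOT I1 = NOT HIGH = LOW
m9 = m5 XOR I1 = HIGH XOR HIGH = LOW
m11 = NOT m7 = NOT LOW = HIGH
m12 = m6 NOR m11 = HIGH NOR HIGH = LOW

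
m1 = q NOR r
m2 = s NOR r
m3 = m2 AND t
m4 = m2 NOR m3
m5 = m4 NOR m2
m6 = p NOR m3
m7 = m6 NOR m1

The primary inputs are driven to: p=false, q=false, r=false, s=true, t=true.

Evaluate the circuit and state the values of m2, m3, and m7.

m2 = false  m3 = false  m7 = false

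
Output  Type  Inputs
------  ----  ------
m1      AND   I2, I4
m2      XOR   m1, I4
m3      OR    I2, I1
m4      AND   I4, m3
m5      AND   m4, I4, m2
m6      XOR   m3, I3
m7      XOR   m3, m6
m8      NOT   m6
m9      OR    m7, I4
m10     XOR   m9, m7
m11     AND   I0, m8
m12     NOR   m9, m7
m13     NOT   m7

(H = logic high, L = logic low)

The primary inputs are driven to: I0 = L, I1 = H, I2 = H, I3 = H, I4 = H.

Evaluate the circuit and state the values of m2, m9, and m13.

m2 = L  m9 = H  m13 = L

m1 = I2 AND I4 = H AND H = H
m2 = m1 XOR I4 = H XOR H = L
m3 = I2 OR I1 = H OR H = H
m6 = m3 XOR I3 = H XOR H = L
m7 = m3 XOR m6 = H XOR L = H
m9 = m7 OR I4 = H OR H = H
m13 = NOT m7 = NOT H = L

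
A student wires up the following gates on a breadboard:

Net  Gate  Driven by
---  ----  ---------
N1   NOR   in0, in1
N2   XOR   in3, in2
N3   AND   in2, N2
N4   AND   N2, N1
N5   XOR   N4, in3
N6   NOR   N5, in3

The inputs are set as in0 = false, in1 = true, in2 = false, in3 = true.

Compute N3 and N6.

N3 = false, N6 = false

N1 = in0 NOR in1 = false NOR true = false
N2 = in3 XOR in2 = true XOR false = true
N3 = in2 AND N2 = false AND true = false
N4 = N2 AND N1 = true AND false = false
N5 = N4 XOR in3 = false XOR true = true
N6 = N5 NOR in3 = true NOR true = false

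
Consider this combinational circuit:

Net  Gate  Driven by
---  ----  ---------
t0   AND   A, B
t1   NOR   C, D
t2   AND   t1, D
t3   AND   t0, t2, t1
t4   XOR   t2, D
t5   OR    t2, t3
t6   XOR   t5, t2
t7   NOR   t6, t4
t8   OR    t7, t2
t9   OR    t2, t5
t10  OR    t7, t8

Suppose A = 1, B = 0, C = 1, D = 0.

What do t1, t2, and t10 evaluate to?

t0 = A AND B = 1 AND 0 = 0
t1 = C NOR D = 1 NOR 0 = 0
t2 = t1 AND D = 0 AND 0 = 0
t3 = t0 AND t2 AND t1 = 0 AND 0 AND 0 = 0
t4 = t2 XOR D = 0 XOR 0 = 0
t5 = t2 OR t3 = 0 OR 0 = 0
t6 = t5 XOR t2 = 0 XOR 0 = 0
t7 = t6 NOR t4 = 0 NOR 0 = 1
t8 = t7 OR t2 = 1 OR 0 = 1
t10 = t7 OR t8 = 1 OR 1 = 1

t1 = 0, t2 = 0, t10 = 1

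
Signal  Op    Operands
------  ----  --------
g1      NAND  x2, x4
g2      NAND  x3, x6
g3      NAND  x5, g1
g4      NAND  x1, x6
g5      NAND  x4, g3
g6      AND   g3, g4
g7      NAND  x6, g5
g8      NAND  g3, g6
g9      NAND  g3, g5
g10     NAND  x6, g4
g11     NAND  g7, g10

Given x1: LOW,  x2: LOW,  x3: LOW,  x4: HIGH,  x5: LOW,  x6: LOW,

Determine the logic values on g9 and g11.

g9 = HIGH, g11 = LOW

g1 = x2 NAND x4 = LOW NAND HIGH = HIGH
g3 = x5 NAND g1 = LOW NAND HIGH = HIGH
g4 = x1 NAND x6 = LOW NAND LOW = HIGH
g5 = x4 NAND g3 = HIGH NAND HIGH = LOW
g7 = x6 NAND g5 = LOW NAND LOW = HIGH
g9 = g3 NAND g5 = HIGH NAND LOW = HIGH
g10 = x6 NAND g4 = LOW NAND HIGH = HIGH
g11 = g7 NAND g10 = HIGH NAND HIGH = LOW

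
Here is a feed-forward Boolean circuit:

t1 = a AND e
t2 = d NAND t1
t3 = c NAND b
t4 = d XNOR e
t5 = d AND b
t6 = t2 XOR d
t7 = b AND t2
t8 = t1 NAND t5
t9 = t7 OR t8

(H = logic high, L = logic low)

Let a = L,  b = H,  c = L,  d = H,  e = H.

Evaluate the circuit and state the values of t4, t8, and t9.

t4 = H  t8 = H  t9 = H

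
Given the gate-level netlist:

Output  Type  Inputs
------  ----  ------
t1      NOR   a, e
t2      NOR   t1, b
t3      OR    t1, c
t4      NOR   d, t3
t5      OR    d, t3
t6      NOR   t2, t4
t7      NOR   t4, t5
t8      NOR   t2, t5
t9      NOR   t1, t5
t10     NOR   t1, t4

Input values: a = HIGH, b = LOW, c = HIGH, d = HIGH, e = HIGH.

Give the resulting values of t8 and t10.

t8 = LOW, t10 = HIGH

t1 = a NOR e = HIGH NOR HIGH = LOW
t2 = t1 NOR b = LOW NOR LOW = HIGH
t3 = t1 OR c = LOW OR HIGH = HIGH
t4 = d NOR t3 = HIGH NOR HIGH = LOW
t5 = d OR t3 = HIGH OR HIGH = HIGH
t8 = t2 NOR t5 = HIGH NOR HIGH = LOW
t10 = t1 NOR t4 = LOW NOR LOW = HIGH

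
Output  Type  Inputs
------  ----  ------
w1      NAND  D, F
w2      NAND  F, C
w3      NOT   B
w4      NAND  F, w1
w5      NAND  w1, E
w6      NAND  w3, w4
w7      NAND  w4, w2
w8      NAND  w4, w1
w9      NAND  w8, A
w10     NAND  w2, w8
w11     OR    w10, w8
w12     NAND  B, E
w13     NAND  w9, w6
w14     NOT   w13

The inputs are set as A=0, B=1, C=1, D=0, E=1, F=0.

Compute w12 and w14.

w1 = D NAND F = 0 NAND 0 = 1
w3 = NOT B = NOT 1 = 0
w4 = F NAND w1 = 0 NAND 1 = 1
w6 = w3 NAND w4 = 0 NAND 1 = 1
w8 = w4 NAND w1 = 1 NAND 1 = 0
w9 = w8 NAND A = 0 NAND 0 = 1
w12 = B NAND E = 1 NAND 1 = 0
w13 = w9 NAND w6 = 1 NAND 1 = 0
w14 = NOT w13 = NOT 0 = 1

w12 = 0, w14 = 1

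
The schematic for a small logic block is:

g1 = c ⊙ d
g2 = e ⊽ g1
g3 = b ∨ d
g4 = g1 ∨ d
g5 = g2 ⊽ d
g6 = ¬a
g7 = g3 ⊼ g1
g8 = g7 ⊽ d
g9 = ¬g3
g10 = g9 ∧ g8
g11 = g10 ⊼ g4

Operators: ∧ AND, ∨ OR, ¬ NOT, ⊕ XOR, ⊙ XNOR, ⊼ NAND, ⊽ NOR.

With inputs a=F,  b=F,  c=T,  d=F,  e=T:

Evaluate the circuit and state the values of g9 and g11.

g9 = T  g11 = T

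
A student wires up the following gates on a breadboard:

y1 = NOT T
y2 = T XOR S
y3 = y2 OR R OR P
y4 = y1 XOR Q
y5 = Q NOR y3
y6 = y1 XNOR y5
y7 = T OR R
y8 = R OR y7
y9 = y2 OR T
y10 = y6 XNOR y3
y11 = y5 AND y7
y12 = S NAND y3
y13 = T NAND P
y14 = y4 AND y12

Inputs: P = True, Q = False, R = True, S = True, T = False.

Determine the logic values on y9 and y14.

y9 = True; y14 = False

y1 = NOT T = NOT False = True
y2 = T XOR S = False XOR True = True
y3 = y2 OR R OR P = True OR True OR True = True
y4 = y1 XOR Q = True XOR False = True
y9 = y2 OR T = True OR False = True
y12 = S NAND y3 = True NAND True = False
y14 = y4 AND y12 = True AND False = False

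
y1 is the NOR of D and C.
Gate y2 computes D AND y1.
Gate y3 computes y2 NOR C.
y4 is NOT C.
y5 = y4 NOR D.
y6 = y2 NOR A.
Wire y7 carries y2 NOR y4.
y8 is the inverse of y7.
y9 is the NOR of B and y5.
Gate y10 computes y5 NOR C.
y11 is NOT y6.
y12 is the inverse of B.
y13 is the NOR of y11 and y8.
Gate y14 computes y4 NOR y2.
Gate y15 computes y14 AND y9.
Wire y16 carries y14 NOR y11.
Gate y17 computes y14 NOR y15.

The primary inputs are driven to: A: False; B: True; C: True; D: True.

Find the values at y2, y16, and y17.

y2 = False, y16 = False, y17 = False

y1 = D NOR C = True NOR True = False
y2 = D AND y1 = True AND False = False
y4 = NOT C = NOT True = False
y5 = y4 NOR D = False NOR True = False
y6 = y2 NOR A = False NOR False = True
y9 = B NOR y5 = True NOR False = False
y11 = NOT y6 = NOT True = False
y14 = y4 NOR y2 = False NOR False = True
y15 = y14 AND y9 = True AND False = False
y16 = y14 NOR y11 = True NOR False = False
y17 = y14 NOR y15 = True NOR False = False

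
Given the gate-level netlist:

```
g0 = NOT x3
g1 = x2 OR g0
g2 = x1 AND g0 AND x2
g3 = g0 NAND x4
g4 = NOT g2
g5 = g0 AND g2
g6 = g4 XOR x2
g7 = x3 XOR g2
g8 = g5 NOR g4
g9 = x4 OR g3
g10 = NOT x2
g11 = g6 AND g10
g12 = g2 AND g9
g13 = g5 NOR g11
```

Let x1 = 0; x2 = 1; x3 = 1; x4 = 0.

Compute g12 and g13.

g12 = 0  g13 = 1

g0 = NOT x3 = NOT 1 = 0
g2 = x1 AND g0 AND x2 = 0 AND 0 AND 1 = 0
g3 = g0 NAND x4 = 0 NAND 0 = 1
g4 = NOT g2 = NOT 0 = 1
g5 = g0 AND g2 = 0 AND 0 = 0
g6 = g4 XOR x2 = 1 XOR 1 = 0
g9 = x4 OR g3 = 0 OR 1 = 1
g10 = NOT x2 = NOT 1 = 0
g11 = g6 AND g10 = 0 AND 0 = 0
g12 = g2 AND g9 = 0 AND 1 = 0
g13 = g5 NOR g11 = 0 NOR 0 = 1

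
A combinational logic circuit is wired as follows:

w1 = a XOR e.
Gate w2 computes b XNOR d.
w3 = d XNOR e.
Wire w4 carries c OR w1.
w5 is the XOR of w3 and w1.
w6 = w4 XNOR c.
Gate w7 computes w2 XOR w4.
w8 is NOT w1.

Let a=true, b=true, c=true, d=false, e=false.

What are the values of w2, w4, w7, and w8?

w2 = false; w4 = true; w7 = true; w8 = false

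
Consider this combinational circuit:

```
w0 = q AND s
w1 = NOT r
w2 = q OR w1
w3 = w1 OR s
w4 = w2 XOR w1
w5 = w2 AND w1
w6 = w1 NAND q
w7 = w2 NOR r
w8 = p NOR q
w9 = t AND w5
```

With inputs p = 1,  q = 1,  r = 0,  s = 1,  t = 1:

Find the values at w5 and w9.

w5 = 1, w9 = 1

w1 = NOT r = NOT 0 = 1
w2 = q OR w1 = 1 OR 1 = 1
w5 = w2 AND w1 = 1 AND 1 = 1
w9 = t AND w5 = 1 AND 1 = 1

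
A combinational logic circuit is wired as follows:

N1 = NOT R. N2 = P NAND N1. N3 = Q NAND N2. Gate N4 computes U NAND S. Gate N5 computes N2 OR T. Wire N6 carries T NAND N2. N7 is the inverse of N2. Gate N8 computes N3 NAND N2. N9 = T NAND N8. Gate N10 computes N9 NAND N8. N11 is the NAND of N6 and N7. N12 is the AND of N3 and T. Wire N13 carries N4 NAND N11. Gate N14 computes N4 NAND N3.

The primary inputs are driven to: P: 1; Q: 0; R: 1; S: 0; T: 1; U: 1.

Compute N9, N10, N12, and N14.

N9 = 1; N10 = 1; N12 = 1; N14 = 0

N1 = NOT R = NOT 1 = 0
N2 = P NAND N1 = 1 NAND 0 = 1
N3 = Q NAND N2 = 0 NAND 1 = 1
N4 = U NAND S = 1 NAND 0 = 1
N8 = N3 NAND N2 = 1 NAND 1 = 0
N9 = T NAND N8 = 1 NAND 0 = 1
N10 = N9 NAND N8 = 1 NAND 0 = 1
N12 = N3 AND T = 1 AND 1 = 1
N14 = N4 NAND N3 = 1 NAND 1 = 0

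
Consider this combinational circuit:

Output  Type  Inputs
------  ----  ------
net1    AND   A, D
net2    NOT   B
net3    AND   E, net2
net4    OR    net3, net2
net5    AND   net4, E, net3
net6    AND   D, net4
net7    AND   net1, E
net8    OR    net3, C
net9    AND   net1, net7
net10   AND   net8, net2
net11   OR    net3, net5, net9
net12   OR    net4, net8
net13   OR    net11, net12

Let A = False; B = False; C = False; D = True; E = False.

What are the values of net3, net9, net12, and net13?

net3 = False, net9 = False, net12 = True, net13 = True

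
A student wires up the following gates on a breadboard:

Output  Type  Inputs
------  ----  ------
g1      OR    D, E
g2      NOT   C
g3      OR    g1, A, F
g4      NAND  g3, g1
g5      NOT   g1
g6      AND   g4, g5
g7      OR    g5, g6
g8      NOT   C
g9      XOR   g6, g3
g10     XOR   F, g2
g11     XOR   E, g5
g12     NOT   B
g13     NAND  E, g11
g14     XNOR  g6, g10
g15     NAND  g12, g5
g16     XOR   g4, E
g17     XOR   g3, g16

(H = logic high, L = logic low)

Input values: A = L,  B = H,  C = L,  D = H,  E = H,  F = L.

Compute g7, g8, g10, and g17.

g1 = D OR E = H OR H = H
g2 = NOT C = NOT L = H
g3 = g1 OR A OR F = H OR L OR L = H
g4 = g3 NAND g1 = H NAND H = L
g5 = NOT g1 = NOT H = L
g6 = g4 AND g5 = L AND L = L
g7 = g5 OR g6 = L OR L = L
g8 = NOT C = NOT L = H
g10 = F XOR g2 = L XOR H = H
g16 = g4 XOR E = L XOR H = H
g17 = g3 XOR g16 = H XOR H = L

g7 = L, g8 = H, g10 = H, g17 = L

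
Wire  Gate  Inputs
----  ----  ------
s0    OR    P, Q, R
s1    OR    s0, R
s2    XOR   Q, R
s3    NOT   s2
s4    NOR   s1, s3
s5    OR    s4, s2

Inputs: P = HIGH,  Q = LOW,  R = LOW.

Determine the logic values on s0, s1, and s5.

s0 = HIGH; s1 = HIGH; s5 = LOW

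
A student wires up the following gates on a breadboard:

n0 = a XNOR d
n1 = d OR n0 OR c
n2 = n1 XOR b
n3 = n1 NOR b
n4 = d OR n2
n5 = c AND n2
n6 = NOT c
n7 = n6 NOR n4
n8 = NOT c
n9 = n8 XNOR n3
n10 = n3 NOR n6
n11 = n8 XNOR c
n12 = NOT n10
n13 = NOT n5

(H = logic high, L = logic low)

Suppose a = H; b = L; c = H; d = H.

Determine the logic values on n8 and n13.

n8 = L, n13 = L

n0 = a XNOR d = H XNOR H = H
n1 = d OR n0 OR c = H OR H OR H = H
n2 = n1 XOR b = H XOR L = H
n5 = c AND n2 = H AND H = H
n8 = NOT c = NOT H = L
n13 = NOT n5 = NOT H = L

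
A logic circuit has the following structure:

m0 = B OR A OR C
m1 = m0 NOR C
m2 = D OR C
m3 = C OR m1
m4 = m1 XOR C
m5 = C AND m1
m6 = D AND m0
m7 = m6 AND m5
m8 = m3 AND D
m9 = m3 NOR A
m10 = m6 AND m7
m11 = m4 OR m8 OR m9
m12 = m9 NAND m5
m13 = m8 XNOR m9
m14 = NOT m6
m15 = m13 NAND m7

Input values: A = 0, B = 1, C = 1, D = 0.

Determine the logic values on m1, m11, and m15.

m0 = B OR A OR C = 1 OR 0 OR 1 = 1
m1 = m0 NOR C = 1 NOR 1 = 0
m3 = C OR m1 = 1 OR 0 = 1
m4 = m1 XOR C = 0 XOR 1 = 1
m5 = C AND m1 = 1 AND 0 = 0
m6 = D AND m0 = 0 AND 1 = 0
m7 = m6 AND m5 = 0 AND 0 = 0
m8 = m3 AND D = 1 AND 0 = 0
m9 = m3 NOR A = 1 NOR 0 = 0
m11 = m4 OR m8 OR m9 = 1 OR 0 OR 0 = 1
m13 = m8 XNOR m9 = 0 XNOR 0 = 1
m15 = m13 NAND m7 = 1 NAND 0 = 1

m1 = 0, m11 = 1, m15 = 1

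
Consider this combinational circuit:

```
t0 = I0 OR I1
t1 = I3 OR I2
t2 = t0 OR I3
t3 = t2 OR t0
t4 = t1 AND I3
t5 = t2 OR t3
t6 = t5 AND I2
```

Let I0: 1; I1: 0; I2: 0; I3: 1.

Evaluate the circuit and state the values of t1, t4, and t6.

t1 = 1  t4 = 1  t6 = 0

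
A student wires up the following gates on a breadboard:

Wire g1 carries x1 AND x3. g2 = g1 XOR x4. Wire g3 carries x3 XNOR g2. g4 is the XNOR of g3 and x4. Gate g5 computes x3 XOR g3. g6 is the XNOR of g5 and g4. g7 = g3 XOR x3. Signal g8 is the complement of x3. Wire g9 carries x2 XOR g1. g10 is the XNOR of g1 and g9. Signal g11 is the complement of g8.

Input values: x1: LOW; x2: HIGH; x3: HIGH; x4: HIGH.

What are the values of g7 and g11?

g7 = LOW, g11 = HIGH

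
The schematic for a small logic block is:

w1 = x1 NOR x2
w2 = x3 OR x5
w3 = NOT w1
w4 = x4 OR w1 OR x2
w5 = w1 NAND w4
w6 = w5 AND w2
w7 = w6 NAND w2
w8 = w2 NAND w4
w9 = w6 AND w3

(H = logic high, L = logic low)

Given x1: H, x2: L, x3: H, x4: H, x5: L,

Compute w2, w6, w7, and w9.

w2 = H; w6 = H; w7 = L; w9 = H

w1 = x1 NOR x2 = H NOR L = L
w2 = x3 OR x5 = H OR L = H
w3 = NOT w1 = NOT L = H
w4 = x4 OR w1 OR x2 = H OR L OR L = H
w5 = w1 NAND w4 = L NAND H = H
w6 = w5 AND w2 = H AND H = H
w7 = w6 NAND w2 = H NAND H = L
w9 = w6 AND w3 = H AND H = H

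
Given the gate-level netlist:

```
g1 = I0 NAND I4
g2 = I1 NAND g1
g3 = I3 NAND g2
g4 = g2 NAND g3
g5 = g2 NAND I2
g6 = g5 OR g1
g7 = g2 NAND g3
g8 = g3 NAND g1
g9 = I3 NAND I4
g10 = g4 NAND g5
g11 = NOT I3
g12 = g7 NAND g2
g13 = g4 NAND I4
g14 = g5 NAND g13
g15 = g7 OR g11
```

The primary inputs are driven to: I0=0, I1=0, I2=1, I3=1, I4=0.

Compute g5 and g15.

g1 = I0 NAND I4 = 0 NAND 0 = 1
g2 = I1 NAND g1 = 0 NAND 1 = 1
g3 = I3 NAND g2 = 1 NAND 1 = 0
g5 = g2 NAND I2 = 1 NAND 1 = 0
g7 = g2 NAND g3 = 1 NAND 0 = 1
g11 = NOT I3 = NOT 1 = 0
g15 = g7 OR g11 = 1 OR 0 = 1

g5 = 0  g15 = 1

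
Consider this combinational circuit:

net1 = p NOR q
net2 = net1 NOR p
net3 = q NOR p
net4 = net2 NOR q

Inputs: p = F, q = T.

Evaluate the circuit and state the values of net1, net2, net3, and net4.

net1 = F  net2 = T  net3 = F  net4 = F

net1 = p NOR q = F NOR T = F
net2 = net1 NOR p = F NOR F = T
net3 = q NOR p = T NOR F = F
net4 = net2 NOR q = T NOR T = F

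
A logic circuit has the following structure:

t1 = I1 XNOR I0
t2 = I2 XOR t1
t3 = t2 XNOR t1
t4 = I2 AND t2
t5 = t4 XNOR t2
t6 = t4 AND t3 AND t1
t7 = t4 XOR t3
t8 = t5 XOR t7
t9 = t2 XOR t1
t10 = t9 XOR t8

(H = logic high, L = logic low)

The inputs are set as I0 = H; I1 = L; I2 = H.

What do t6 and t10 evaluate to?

t6 = L; t10 = H

t1 = I1 XNOR I0 = L XNOR H = L
t2 = I2 XOR t1 = H XOR L = H
t3 = t2 XNOR t1 = H XNOR L = L
t4 = I2 AND t2 = H AND H = H
t5 = t4 XNOR t2 = H XNOR H = H
t6 = t4 AND t3 AND t1 = H AND L AND L = L
t7 = t4 XOR t3 = H XOR L = H
t8 = t5 XOR t7 = H XOR H = L
t9 = t2 XOR t1 = H XOR L = H
t10 = t9 XOR t8 = H XOR L = H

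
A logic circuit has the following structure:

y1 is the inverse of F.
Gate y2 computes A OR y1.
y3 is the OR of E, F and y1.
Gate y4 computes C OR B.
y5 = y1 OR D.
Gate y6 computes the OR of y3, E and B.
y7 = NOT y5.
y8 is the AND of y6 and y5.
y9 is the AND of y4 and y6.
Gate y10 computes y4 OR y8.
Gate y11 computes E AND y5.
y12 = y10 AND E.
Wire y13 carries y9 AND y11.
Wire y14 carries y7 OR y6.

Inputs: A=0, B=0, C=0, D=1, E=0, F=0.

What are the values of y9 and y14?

y9 = 0  y14 = 1

y1 = NOT F = NOT 0 = 1
y3 = E OR F OR y1 = 0 OR 0 OR 1 = 1
y4 = C OR B = 0 OR 0 = 0
y5 = y1 OR D = 1 OR 1 = 1
y6 = y3 OR E OR B = 1 OR 0 OR 0 = 1
y7 = NOT y5 = NOT 1 = 0
y9 = y4 AND y6 = 0 AND 1 = 0
y14 = y7 OR y6 = 0 OR 1 = 1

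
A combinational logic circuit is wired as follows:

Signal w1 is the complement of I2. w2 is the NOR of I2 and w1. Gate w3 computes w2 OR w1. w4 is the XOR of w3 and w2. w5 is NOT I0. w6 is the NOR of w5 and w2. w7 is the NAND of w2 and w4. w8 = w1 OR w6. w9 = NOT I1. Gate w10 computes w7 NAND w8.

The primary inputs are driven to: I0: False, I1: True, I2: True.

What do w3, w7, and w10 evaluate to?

w3 = False  w7 = True  w10 = True

w1 = NOT I2 = NOT True = False
w2 = I2 NOR w1 = True NOR False = False
w3 = w2 OR w1 = False OR False = False
w4 = w3 XOR w2 = False XOR False = False
w5 = NOT I0 = NOT False = True
w6 = w5 NOR w2 = True NOR False = False
w7 = w2 NAND w4 = False NAND False = True
w8 = w1 OR w6 = False OR False = False
w10 = w7 NAND w8 = True NAND False = True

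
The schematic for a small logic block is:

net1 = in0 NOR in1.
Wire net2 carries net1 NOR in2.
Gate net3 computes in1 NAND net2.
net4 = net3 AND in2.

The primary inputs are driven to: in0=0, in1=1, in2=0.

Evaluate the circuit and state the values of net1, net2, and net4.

net1 = 0  net2 = 1  net4 = 0

net1 = in0 NOR in1 = 0 NOR 1 = 0
net2 = net1 NOR in2 = 0 NOR 0 = 1
net3 = in1 NAND net2 = 1 NAND 1 = 0
net4 = net3 AND in2 = 0 AND 0 = 0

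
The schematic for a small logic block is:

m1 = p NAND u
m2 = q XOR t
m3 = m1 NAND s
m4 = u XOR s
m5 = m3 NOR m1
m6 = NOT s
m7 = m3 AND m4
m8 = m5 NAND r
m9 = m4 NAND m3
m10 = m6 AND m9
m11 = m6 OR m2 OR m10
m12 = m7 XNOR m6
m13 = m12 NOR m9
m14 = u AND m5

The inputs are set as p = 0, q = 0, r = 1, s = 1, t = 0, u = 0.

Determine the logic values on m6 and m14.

m1 = p NAND u = 0 NAND 0 = 1
m3 = m1 NAND s = 1 NAND 1 = 0
m5 = m3 NOR m1 = 0 NOR 1 = 0
m6 = NOT s = NOT 1 = 0
m14 = u AND m5 = 0 AND 0 = 0

m6 = 0, m14 = 0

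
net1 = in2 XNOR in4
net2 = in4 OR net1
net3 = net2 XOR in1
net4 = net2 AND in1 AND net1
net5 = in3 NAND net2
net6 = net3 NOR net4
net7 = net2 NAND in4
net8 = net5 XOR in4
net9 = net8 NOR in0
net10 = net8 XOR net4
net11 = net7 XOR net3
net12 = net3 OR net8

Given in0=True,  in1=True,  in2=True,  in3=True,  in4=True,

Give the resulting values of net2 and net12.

net2 = True  net12 = True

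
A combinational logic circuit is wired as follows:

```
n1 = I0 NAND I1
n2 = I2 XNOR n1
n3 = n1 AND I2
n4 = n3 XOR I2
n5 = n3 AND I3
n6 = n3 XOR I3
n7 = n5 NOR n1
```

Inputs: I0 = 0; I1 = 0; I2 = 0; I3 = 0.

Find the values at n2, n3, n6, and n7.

n2 = 0, n3 = 0, n6 = 0, n7 = 0

n1 = I0 NAND I1 = 0 NAND 0 = 1
n2 = I2 XNOR n1 = 0 XNOR 1 = 0
n3 = n1 AND I2 = 1 AND 0 = 0
n5 = n3 AND I3 = 0 AND 0 = 0
n6 = n3 XOR I3 = 0 XOR 0 = 0
n7 = n5 NOR n1 = 0 NOR 1 = 0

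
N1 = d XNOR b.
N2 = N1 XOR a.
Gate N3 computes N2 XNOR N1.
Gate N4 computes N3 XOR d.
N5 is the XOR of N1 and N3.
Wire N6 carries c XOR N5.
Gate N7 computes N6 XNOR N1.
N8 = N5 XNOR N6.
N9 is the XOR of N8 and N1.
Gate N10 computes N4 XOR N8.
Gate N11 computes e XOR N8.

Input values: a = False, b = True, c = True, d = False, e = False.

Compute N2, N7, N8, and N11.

N2 = False; N7 = True; N8 = False; N11 = False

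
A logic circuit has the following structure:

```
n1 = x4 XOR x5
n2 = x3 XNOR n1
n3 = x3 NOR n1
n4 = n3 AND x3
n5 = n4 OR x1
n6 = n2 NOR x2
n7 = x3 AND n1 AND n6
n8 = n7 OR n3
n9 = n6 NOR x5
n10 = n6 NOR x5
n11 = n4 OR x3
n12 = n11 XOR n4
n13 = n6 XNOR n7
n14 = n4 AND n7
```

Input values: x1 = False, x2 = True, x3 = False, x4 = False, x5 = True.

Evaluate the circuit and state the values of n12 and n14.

n12 = False, n14 = False

n1 = x4 XOR x5 = False XOR True = True
n2 = x3 XNOR n1 = False XNOR True = False
n3 = x3 NOR n1 = False NOR True = False
n4 = n3 AND x3 = False AND False = False
n6 = n2 NOR x2 = False NOR True = False
n7 = x3 AND n1 AND n6 = False AND True AND False = False
n11 = n4 OR x3 = False OR False = False
n12 = n11 XOR n4 = False XOR False = False
n14 = n4 AND n7 = False AND False = False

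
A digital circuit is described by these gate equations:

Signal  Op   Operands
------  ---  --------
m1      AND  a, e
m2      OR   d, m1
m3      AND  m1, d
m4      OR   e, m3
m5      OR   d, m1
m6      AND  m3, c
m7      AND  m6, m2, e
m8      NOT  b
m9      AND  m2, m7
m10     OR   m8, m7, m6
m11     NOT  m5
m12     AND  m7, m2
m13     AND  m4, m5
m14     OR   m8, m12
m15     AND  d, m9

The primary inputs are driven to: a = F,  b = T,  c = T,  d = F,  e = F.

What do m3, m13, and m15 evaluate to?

m3 = F; m13 = F; m15 = F

m1 = a AND e = F AND F = F
m2 = d OR m1 = F OR F = F
m3 = m1 AND d = F AND F = F
m4 = e OR m3 = F OR F = F
m5 = d OR m1 = F OR F = F
m6 = m3 AND c = F AND T = F
m7 = m6 AND m2 AND e = F AND F AND F = F
m9 = m2 AND m7 = F AND F = F
m13 = m4 AND m5 = F AND F = F
m15 = d AND m9 = F AND F = F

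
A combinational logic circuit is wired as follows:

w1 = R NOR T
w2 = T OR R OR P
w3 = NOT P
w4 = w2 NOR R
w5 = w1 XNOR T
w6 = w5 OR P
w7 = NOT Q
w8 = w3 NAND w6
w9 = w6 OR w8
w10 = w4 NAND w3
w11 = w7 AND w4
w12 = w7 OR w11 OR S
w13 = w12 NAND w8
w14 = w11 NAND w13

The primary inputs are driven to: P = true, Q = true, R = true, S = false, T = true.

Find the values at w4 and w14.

w1 = R NOR T = true NOR true = false
w2 = T OR R OR P = true OR true OR true = true
w3 = NOT P = NOT true = false
w4 = w2 NOR R = true NOR true = false
w5 = w1 XNOR T = false XNOR true = false
w6 = w5 OR P = false OR true = true
w7 = NOT Q = NOT true = false
w8 = w3 NAND w6 = false NAND true = true
w11 = w7 AND w4 = false AND false = false
w12 = w7 OR w11 OR S = false OR false OR false = false
w13 = w12 NAND w8 = false NAND true = true
w14 = w11 NAND w13 = false NAND true = true

w4 = false  w14 = true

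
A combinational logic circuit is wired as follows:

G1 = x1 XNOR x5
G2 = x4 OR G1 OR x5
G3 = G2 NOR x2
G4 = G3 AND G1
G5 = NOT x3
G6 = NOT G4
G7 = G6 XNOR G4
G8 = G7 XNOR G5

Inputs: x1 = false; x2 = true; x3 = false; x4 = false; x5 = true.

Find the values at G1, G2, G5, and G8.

G1 = x1 XNOR x5 = false XNOR true = false
G2 = x4 OR G1 OR x5 = false OR false OR true = true
G3 = G2 NOR x2 = true NOR true = false
G4 = G3 AND G1 = false AND false = false
G5 = NOT x3 = NOT false = true
G6 = NOT G4 = NOT false = true
G7 = G6 XNOR G4 = true XNOR false = false
G8 = G7 XNOR G5 = false XNOR true = false

G1 = false, G2 = true, G5 = true, G8 = false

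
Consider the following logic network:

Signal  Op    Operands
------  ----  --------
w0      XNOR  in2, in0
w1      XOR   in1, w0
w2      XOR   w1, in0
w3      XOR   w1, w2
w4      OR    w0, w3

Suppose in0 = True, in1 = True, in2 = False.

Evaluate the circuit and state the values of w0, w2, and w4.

w0 = False; w2 = False; w4 = True

w0 = in2 XNOR in0 = False XNOR True = False
w1 = in1 XOR w0 = True XOR False = True
w2 = w1 XOR in0 = True XOR True = False
w3 = w1 XOR w2 = True XOR False = True
w4 = w0 OR w3 = False OR True = True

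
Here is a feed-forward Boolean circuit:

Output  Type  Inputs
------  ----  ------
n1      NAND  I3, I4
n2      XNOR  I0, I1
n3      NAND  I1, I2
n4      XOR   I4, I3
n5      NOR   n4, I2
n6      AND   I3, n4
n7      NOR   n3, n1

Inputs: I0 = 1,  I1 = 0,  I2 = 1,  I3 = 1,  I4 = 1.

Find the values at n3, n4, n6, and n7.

n1 = I3 NAND I4 = 1 NAND 1 = 0
n3 = I1 NAND I2 = 0 NAND 1 = 1
n4 = I4 XOR I3 = 1 XOR 1 = 0
n6 = I3 AND n4 = 1 AND 0 = 0
n7 = n3 NOR n1 = 1 NOR 0 = 0

n3 = 1, n4 = 0, n6 = 0, n7 = 0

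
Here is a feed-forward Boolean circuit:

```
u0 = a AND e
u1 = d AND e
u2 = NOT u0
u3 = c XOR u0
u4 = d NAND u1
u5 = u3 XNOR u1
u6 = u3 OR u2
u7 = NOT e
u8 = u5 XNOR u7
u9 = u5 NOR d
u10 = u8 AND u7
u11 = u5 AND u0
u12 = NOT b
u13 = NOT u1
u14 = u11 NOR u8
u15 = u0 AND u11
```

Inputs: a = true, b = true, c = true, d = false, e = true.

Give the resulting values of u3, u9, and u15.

u0 = a AND e = true AND true = true
u1 = d AND e = false AND true = false
u3 = c XOR u0 = true XOR true = false
u5 = u3 XNOR u1 = false XNOR false = true
u9 = u5 NOR d = true NOR false = false
u11 = u5 AND u0 = true AND true = true
u15 = u0 AND u11 = true AND true = true

u3 = false, u9 = false, u15 = true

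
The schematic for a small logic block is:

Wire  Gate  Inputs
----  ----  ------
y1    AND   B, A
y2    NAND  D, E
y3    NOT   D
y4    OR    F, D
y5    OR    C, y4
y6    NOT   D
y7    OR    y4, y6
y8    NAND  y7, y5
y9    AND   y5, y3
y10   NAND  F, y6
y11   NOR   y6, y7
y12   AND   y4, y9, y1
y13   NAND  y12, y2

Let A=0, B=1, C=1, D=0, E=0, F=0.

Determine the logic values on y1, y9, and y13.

y1 = 0, y9 = 1, y13 = 1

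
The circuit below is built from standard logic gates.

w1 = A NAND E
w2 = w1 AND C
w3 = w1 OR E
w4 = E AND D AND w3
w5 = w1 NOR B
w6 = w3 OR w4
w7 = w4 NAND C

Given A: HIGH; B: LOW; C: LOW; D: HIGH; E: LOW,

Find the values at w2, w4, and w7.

w1 = A NAND E = HIGH NAND LOW = HIGH
w2 = w1 AND C = HIGH AND LOW = LOW
w3 = w1 OR E = HIGH OR LOW = HIGH
w4 = E AND D AND w3 = LOW AND HIGH AND HIGH = LOW
w7 = w4 NAND C = LOW NAND LOW = HIGH

w2 = LOW, w4 = LOW, w7 = HIGH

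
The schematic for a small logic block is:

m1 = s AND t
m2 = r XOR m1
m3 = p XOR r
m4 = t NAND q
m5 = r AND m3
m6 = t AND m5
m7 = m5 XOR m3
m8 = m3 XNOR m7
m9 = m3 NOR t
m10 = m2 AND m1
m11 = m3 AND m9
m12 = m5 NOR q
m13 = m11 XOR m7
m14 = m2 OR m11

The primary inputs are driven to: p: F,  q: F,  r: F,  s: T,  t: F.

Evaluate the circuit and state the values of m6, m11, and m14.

m6 = F  m11 = F  m14 = F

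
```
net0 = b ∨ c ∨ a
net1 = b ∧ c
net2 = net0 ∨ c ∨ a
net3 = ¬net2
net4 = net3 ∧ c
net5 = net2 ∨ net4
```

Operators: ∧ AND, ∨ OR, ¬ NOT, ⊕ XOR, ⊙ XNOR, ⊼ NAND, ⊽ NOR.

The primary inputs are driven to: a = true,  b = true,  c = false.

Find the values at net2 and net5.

net0 = b OR c OR a = true OR false OR true = true
net2 = net0 OR c OR a = true OR false OR true = true
net3 = NOT net2 = NOT true = false
net4 = net3 AND c = false AND false = false
net5 = net2 OR net4 = true OR false = true

net2 = true  net5 = true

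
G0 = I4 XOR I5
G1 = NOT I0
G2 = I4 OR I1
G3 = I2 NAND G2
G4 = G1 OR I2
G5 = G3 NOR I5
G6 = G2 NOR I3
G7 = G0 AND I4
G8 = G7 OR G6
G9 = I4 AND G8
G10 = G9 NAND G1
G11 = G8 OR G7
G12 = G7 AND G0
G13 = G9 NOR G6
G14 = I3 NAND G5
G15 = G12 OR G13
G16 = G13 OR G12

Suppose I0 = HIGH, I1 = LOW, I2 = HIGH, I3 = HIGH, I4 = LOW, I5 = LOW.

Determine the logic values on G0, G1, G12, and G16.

G0 = LOW, G1 = LOW, G12 = LOW, G16 = HIGH

G0 = I4 XOR I5 = LOW XOR LOW = LOW
G1 = NOT I0 = NOT HIGH = LOW
G2 = I4 OR I1 = LOW OR LOW = LOW
G6 = G2 NOR I3 = LOW NOR HIGH = LOW
G7 = G0 AND I4 = LOW AND LOW = LOW
G8 = G7 OR G6 = LOW OR LOW = LOW
G9 = I4 AND G8 = LOW AND LOW = LOW
G12 = G7 AND G0 = LOW AND LOW = LOW
G13 = G9 NOR G6 = LOW NOR LOW = HIGH
G16 = G13 OR G12 = HIGH OR LOW = HIGH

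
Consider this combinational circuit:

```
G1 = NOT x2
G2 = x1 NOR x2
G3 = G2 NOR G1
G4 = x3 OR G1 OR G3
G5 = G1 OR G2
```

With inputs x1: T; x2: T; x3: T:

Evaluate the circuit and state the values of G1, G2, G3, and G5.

G1 = F  G2 = F  G3 = T  G5 = F

G1 = NOT x2 = NOT T = F
G2 = x1 NOR x2 = T NOR T = F
G3 = G2 NOR G1 = F NOR F = T
G5 = G1 OR G2 = F OR F = F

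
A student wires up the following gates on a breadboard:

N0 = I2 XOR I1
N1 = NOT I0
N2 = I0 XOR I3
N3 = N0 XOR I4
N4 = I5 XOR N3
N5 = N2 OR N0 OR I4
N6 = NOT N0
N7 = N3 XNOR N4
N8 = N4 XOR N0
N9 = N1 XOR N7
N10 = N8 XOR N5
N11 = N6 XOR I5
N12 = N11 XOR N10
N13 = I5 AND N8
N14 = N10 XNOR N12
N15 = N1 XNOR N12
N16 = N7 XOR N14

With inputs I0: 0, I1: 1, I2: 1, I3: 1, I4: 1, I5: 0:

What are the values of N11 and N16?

N11 = 1, N16 = 1

N0 = I2 XOR I1 = 1 XOR 1 = 0
N2 = I0 XOR I3 = 0 XOR 1 = 1
N3 = N0 XOR I4 = 0 XOR 1 = 1
N4 = I5 XOR N3 = 0 XOR 1 = 1
N5 = N2 OR N0 OR I4 = 1 OR 0 OR 1 = 1
N6 = NOT N0 = NOT 0 = 1
N7 = N3 XNOR N4 = 1 XNOR 1 = 1
N8 = N4 XOR N0 = 1 XOR 0 = 1
N10 = N8 XOR N5 = 1 XOR 1 = 0
N11 = N6 XOR I5 = 1 XOR 0 = 1
N12 = N11 XOR N10 = 1 XOR 0 = 1
N14 = N10 XNOR N12 = 0 XNOR 1 = 0
N16 = N7 XOR N14 = 1 XOR 0 = 1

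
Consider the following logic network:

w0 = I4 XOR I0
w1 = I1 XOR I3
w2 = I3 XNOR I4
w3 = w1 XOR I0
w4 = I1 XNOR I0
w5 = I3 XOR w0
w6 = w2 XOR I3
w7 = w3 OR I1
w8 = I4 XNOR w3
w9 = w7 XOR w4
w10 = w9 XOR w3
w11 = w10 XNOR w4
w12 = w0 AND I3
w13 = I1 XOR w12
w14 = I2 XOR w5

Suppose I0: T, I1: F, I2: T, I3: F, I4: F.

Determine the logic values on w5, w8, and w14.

w5 = T  w8 = F  w14 = F

w0 = I4 XOR I0 = F XOR T = T
w1 = I1 XOR I3 = F XOR F = F
w3 = w1 XOR I0 = F XOR T = T
w5 = I3 XOR w0 = F XOR T = T
w8 = I4 XNOR w3 = F XNOR T = F
w14 = I2 XOR w5 = T XOR T = F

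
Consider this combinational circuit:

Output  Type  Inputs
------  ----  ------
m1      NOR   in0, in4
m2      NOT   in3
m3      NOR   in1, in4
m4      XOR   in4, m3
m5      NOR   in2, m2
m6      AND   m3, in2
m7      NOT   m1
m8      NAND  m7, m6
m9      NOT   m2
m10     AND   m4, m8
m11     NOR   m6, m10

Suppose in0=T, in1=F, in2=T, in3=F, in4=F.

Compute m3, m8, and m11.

m3 = T; m8 = F; m11 = F

m1 = in0 NOR in4 = T NOR F = F
m3 = in1 NOR in4 = F NOR F = T
m4 = in4 XOR m3 = F XOR T = T
m6 = m3 AND in2 = T AND T = T
m7 = NOT m1 = NOT F = T
m8 = m7 NAND m6 = T NAND T = F
m10 = m4 AND m8 = T AND F = F
m11 = m6 NOR m10 = T NOR F = F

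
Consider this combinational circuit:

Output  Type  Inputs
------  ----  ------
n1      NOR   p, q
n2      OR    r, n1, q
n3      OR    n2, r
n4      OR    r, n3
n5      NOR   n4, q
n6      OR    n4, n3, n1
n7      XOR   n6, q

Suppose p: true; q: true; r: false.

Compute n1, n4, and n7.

n1 = false, n4 = true, n7 = false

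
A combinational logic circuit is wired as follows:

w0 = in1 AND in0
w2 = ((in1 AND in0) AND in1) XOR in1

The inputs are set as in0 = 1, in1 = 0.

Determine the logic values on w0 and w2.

w0 = 0 AND 1 = 0
w2 = ((0 AND 1) AND 0) XOR 0 = 0

w0 = 0; w2 = 0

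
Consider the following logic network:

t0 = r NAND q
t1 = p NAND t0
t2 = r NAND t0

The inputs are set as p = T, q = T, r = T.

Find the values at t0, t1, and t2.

t0 = F, t1 = T, t2 = T

t0 = r NAND q = T NAND T = F
t1 = p NAND t0 = T NAND F = T
t2 = r NAND t0 = T NAND F = T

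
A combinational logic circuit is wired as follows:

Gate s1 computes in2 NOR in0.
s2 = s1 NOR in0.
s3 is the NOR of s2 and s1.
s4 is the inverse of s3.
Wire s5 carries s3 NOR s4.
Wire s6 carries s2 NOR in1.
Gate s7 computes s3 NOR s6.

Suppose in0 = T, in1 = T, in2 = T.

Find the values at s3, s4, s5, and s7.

s3 = T; s4 = F; s5 = F; s7 = F

s1 = in2 NOR in0 = T NOR T = F
s2 = s1 NOR in0 = F NOR T = F
s3 = s2 NOR s1 = F NOR F = T
s4 = NOT s3 = NOT T = F
s5 = s3 NOR s4 = T NOR F = F
s6 = s2 NOR in1 = F NOR T = F
s7 = s3 NOR s6 = T NOR F = F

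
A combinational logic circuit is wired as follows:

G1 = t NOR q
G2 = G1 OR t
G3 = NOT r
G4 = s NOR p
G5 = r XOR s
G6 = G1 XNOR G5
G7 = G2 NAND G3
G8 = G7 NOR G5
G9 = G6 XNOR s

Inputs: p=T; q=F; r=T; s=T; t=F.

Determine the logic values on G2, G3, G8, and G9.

G1 = t NOR q = F NOR F = T
G2 = G1 OR t = T OR F = T
G3 = NOT r = NOT T = F
G5 = r XOR s = T XOR T = F
G6 = G1 XNOR G5 = T XNOR F = F
G7 = G2 NAND G3 = T NAND F = T
G8 = G7 NOR G5 = T NOR F = F
G9 = G6 XNOR s = F XNOR T = F

G2 = T  G3 = F  G8 = F  G9 = F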